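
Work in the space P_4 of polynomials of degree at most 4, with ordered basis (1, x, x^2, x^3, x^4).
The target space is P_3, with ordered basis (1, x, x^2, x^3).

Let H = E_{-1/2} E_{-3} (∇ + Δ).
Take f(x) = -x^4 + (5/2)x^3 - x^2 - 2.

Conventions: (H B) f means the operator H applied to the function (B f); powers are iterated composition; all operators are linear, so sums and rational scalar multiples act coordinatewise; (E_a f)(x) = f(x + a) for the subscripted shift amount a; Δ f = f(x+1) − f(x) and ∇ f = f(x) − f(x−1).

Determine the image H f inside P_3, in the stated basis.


g(x) = -8x^3 + 99x^2 - 411x + 2295/4

∇ f = -4x^3 + (27/2)x^2 - (27/2)x + 9/2
Δ f = -4x^3 + (3/2)x^2 + (3/2)x + 1/2
(∇ + Δ) f = -8x^3 + 15x^2 - 12x + 5
E_{-3} (∇ + Δ) f = -8x^3 + 87x^2 - 318x + 392
E_{-1/2} E_{-3} (∇ + Δ) f = -8x^3 + 99x^2 - 411x + 2295/4


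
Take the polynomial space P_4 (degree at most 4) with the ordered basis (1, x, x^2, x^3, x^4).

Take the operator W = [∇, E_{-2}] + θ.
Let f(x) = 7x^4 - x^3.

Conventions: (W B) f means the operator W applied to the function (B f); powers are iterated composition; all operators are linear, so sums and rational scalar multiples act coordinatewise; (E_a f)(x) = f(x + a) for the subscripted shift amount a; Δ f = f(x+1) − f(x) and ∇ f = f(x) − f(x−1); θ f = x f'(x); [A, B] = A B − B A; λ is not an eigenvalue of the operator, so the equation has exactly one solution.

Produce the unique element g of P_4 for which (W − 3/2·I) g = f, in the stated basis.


the result is g(x) = (14/5)x^4 - (2/3)x^3

write g with unknown coordinates in the stated basis and equate coefficients in (W − 3/2·I) g = f
solving from the highest basis element down gives g = (14/5)x^4 - (2/3)x^3
check: W g = (56/5)x^4 - 2x^3
so W g − 3/2·g = 7x^4 - x^3 = f ✓


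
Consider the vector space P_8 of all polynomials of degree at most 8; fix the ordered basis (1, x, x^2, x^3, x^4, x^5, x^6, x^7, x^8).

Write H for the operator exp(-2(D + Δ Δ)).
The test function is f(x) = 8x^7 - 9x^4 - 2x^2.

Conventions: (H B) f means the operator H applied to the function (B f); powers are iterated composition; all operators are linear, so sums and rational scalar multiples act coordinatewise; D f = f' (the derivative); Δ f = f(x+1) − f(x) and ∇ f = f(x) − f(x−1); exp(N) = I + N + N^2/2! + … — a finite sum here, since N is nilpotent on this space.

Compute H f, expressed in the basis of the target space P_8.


order-1 term: -112x^6 - 672x^5 - 3360x^4 - 7768x^3 - 9864x^2 - 6504x - 1756
order-2 term: 672x^5 + 6720x^4 + 40320x^3 + 127464x^2 + 214176x + 146984
order-3 term: -2240x^4 - 26880x^3 - 161280x^2 - 470112x - 550176
order-4 term: 4480x^3 + 53760x^2 + 268800x + 492656
order-5 term: -5376x^2 - 53760x - 161280
order-6 term: 3584x + 21504
order-7 term: -1024
the series for exp(-2(D + Δ Δ)) f terminates at order 7
exp(-2(D + Δ Δ)) f = 8x^7 - 112x^6 + 1111x^4 + 10152x^3 + 4702x^2 - 43816x - 53092

g(x) = 8x^7 - 112x^6 + 1111x^4 + 10152x^3 + 4702x^2 - 43816x - 53092


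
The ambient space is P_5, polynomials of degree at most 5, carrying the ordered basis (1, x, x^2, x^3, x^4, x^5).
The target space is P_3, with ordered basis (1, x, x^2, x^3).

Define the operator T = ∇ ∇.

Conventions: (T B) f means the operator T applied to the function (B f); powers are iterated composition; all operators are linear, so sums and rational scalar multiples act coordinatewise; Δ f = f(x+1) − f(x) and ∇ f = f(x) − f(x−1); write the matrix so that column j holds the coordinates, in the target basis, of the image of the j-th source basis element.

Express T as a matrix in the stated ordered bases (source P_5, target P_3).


image of 1: 0
image of x: 0
image of x^2: 2
image of x^3: 6x - 6
image of x^4: 12x^2 - 24x + 14
image of x^5: 20x^3 - 60x^2 + 70x - 30
each image's coordinates form column j of the matrix

the matrix is [[0, 0, 2, -6, 14, -30]; [0, 0, 0, 6, -24, 70]; [0, 0, 0, 0, 12, -60]; [0, 0, 0, 0, 0, 20]] (rows listed top to bottom)


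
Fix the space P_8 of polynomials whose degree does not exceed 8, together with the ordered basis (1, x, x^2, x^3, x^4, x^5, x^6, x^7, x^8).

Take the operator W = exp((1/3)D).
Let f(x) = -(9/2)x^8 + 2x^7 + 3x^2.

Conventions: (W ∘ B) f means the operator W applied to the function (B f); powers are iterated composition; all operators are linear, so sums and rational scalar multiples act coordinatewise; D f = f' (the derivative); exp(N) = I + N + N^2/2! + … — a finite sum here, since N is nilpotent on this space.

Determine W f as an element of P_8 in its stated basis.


order-1 term: -12x^7 + (14/3)x^6 + 2x
order-2 term: -14x^6 + (14/3)x^5 + 1/3
order-3 term: -(28/3)x^5 + (70/27)x^4
order-4 term: -(35/9)x^4 + (70/81)x^3
order-5 term: -(28/27)x^3 + (14/81)x^2
order-6 term: -(14/81)x^2 + (14/729)x
order-7 term: -(4/243)x + 2/2187
order-8 term: -1/1458
the series for exp((1/3)D) f terminates at order 8
exp((1/3)D) f = -(9/2)x^8 - 10x^7 - (28/3)x^6 - (14/3)x^5 - (35/27)x^4 - (14/81)x^3 + 3x^2 + (1460/729)x + 1459/4374

the result is g(x) = -(9/2)x^8 - 10x^7 - (28/3)x^6 - (14/3)x^5 - (35/27)x^4 - (14/81)x^3 + 3x^2 + (1460/729)x + 1459/4374


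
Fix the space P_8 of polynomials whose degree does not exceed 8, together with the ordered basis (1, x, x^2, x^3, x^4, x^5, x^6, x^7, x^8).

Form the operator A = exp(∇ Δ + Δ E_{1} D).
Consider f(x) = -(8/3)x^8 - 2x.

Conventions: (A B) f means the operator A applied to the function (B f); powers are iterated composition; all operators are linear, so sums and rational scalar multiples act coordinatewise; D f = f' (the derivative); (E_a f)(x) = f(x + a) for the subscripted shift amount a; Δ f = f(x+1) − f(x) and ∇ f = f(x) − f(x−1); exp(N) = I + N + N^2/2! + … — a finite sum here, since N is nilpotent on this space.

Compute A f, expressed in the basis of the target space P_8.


order-1 term: -(896/3)x^6 - 1344x^5 - 5600x^4 - 11200x^3 - (42112/3)x^2 - 9408x - 8144/3
order-2 term: -8960x^4 - 53760x^3 - 194880x^2 - 336000x - 722848/3
order-3 term: -71680x^2 - 322560x - 510720
order-4 term: -71680
the series for exp(∇ Δ + Δ E_{1} D) f terminates at order 4
exp(∇ Δ + Δ E_{1} D) f = -(8/3)x^8 - (896/3)x^6 - 1344x^5 - 14560x^4 - 64960x^3 - (841792/3)x^2 - 667970x - 826064

the image equals g(x) = -(8/3)x^8 - (896/3)x^6 - 1344x^5 - 14560x^4 - 64960x^3 - (841792/3)x^2 - 667970x - 826064


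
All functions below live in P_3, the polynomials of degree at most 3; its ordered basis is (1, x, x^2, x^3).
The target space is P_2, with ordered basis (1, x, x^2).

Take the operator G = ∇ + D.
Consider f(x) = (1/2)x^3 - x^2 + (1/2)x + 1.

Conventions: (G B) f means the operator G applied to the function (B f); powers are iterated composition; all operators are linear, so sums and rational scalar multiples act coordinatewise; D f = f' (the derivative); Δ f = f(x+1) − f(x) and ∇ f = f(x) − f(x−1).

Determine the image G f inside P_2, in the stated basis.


∇ f = (3/2)x^2 - (7/2)x + 2
D f = (3/2)x^2 - 2x + 1/2
(∇ + D) f = 3x^2 - (11/2)x + 5/2

g(x) = 3x^2 - (11/2)x + 5/2


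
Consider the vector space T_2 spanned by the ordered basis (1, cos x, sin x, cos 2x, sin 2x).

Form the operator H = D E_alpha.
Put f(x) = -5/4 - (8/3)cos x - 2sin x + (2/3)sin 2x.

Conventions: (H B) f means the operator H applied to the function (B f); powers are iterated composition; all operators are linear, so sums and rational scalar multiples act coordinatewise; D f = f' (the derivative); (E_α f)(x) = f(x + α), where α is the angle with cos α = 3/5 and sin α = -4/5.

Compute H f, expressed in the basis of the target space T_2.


the image equals g(x) = -(10/3)cos x - (28/75)cos 2x + (32/25)sin 2x

E_alpha f = -5/4 - (10/3)sin x - (16/25)cos 2x - (14/75)sin 2x
D E_alpha f = -(10/3)cos x - (28/75)cos 2x + (32/25)sin 2x


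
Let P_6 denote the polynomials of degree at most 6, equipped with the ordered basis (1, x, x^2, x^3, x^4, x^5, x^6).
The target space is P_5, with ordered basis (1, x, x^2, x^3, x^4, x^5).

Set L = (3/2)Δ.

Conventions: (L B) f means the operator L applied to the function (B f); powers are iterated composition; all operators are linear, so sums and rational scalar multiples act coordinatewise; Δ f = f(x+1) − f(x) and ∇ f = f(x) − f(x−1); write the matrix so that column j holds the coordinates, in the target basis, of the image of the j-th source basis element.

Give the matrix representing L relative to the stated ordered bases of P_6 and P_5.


the matrix is [[0, 3/2, 3/2, 3/2, 3/2, 3/2, 3/2]; [0, 0, 3, 9/2, 6, 15/2, 9]; [0, 0, 0, 9/2, 9, 15, 45/2]; [0, 0, 0, 0, 6, 15, 30]; [0, 0, 0, 0, 0, 15/2, 45/2]; [0, 0, 0, 0, 0, 0, 9]] (rows listed top to bottom)

image of 1: 0
image of x: 3/2
image of x^2: 3x + 3/2
image of x^3: (9/2)x^2 + (9/2)x + 3/2
image of x^4: 6x^3 + 9x^2 + 6x + 3/2
image of x^5: (15/2)x^4 + 15x^3 + 15x^2 + (15/2)x + 3/2
image of x^6: 9x^5 + (45/2)x^4 + 30x^3 + (45/2)x^2 + 9x + 3/2
each image's coordinates form column j of the matrix


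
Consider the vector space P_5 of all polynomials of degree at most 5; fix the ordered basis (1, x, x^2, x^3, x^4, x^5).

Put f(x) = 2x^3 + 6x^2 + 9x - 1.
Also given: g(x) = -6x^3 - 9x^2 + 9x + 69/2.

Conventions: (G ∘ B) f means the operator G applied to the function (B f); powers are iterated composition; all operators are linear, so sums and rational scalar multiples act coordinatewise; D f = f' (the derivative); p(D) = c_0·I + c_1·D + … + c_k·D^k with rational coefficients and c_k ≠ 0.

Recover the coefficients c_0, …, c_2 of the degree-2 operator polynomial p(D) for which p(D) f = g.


D^0 f = 2x^3 + 6x^2 + 9x - 1
D^1 f = 6x^2 + 12x + 9
D^2 f = 12x + 12
matching coefficients of g against c_0 f + c_1 Df + … from the top degree down determines the c_i
solution: c_0 = -3, c_1 = 3/2, c_2 = 3/2

p(D) = -3·I + (3/2)·D + (3/2)·D^2, i.e. c_0 = -3, c_1 = 3/2, c_2 = 3/2


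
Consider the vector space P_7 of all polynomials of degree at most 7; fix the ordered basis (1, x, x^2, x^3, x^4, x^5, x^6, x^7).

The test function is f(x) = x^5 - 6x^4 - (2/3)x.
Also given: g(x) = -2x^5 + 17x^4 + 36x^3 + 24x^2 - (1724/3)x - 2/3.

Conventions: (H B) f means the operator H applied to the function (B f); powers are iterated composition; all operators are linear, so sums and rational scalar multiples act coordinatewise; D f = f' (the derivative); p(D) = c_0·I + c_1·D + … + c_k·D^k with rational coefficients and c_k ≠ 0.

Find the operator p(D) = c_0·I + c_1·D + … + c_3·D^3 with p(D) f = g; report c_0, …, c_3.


c_0 = -2, c_1 = 1, c_2 = 3, c_3 = 4

D^0 f = x^5 - 6x^4 - (2/3)x
D^1 f = 5x^4 - 24x^3 - 2/3
D^2 f = 20x^3 - 72x^2
D^3 f = 60x^2 - 144x
matching coefficients of g against c_0 f + c_1 Df + … from the top degree down determines the c_i
solution: c_0 = -2, c_1 = 1, c_2 = 3, c_3 = 4


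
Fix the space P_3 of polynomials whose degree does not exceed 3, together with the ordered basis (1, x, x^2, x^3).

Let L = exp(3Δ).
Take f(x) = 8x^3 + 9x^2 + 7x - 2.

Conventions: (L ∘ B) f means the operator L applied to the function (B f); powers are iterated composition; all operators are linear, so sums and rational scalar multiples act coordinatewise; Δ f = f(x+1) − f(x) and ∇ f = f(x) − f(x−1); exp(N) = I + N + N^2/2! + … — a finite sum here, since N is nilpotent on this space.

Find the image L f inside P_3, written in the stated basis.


order-1 term: 72x^2 + 126x + 72
order-2 term: 216x + 297
order-3 term: 216
the series for exp(3Δ) f terminates at order 3
exp(3Δ) f = 8x^3 + 81x^2 + 349x + 583

the image equals g(x) = 8x^3 + 81x^2 + 349x + 583


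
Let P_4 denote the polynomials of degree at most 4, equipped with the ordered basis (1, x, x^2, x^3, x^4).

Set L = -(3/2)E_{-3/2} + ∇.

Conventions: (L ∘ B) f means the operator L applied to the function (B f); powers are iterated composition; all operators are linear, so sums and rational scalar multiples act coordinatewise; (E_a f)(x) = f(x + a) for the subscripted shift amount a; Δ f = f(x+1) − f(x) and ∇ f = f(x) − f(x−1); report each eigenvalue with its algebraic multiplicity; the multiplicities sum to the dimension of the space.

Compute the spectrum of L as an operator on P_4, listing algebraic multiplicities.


image of 1: -3/2
image of x: -(3/2)x + 13/4
image of x^2: -(3/2)x^2 + (13/2)x - 35/8
image of x^3: -(3/2)x^3 + (39/4)x^2 - (105/8)x + 97/16
image of x^4: -(3/2)x^4 + 13x^3 - (105/4)x^2 + (97/4)x - 275/32
the matrix is upper triangular; its diagonal is (-3/2, -3/2, -3/2, -3/2, -3/2)
for a triangular matrix the eigenvalues are the diagonal entries, with algebraic multiplicity their repetition count

λ = -3/2 (multiplicity 5)


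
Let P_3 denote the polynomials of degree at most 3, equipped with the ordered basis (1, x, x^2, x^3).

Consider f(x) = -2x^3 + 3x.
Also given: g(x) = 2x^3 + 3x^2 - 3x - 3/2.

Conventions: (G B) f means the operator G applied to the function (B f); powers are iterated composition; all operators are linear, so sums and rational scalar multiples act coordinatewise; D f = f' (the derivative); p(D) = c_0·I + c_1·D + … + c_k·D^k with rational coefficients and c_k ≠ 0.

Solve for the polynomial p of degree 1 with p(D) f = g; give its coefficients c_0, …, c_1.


c_0 = -1, c_1 = -1/2

D^0 f = -2x^3 + 3x
D^1 f = -6x^2 + 3
matching coefficients of g against c_0 f + c_1 Df + … from the top degree down determines the c_i
solution: c_0 = -1, c_1 = -1/2


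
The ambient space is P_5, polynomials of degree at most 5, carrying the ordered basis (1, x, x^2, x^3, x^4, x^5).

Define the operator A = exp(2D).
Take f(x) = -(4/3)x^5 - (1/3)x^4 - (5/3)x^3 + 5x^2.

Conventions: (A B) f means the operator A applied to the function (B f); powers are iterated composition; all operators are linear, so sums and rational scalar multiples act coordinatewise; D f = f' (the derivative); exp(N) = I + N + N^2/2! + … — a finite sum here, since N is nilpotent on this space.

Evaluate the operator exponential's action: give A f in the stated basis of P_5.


the result is g(x) = -(4/3)x^5 - (41/3)x^4 - (173/3)x^3 - (359/3)x^2 - (352/3)x - 124/3

order-1 term: -(40/3)x^4 - (8/3)x^3 - 10x^2 + 20x
order-2 term: -(160/3)x^3 - 8x^2 - 20x + 20
order-3 term: -(320/3)x^2 - (32/3)x - 40/3
order-4 term: -(320/3)x - 16/3
order-5 term: -128/3
the series for exp(2D) f terminates at order 5
exp(2D) f = -(4/3)x^5 - (41/3)x^4 - (173/3)x^3 - (359/3)x^2 - (352/3)x - 124/3


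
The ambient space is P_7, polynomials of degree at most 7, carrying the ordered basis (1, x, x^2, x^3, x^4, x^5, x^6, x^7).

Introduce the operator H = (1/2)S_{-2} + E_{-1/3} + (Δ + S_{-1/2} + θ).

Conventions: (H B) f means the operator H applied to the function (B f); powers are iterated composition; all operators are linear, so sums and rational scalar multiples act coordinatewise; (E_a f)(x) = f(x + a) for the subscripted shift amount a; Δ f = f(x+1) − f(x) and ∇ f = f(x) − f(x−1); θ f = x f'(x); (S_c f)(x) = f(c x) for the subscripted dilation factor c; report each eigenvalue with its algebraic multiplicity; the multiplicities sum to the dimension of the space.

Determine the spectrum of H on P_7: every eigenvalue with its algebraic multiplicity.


image of 1: 5/2
image of x: (1/2)x + 2/3
image of x^2: (21/4)x^2 + (4/3)x + 10/9
image of x^3: -(1/8)x^3 + 2x^2 + (10/3)x + 26/27
image of x^4: (209/16)x^4 + (8/3)x^3 + (20/3)x^2 + (104/27)x + 82/81
image of x^5: -(321/32)x^5 + (10/3)x^4 + (100/9)x^3 + (260/27)x^2 + (410/81)x + 242/243
image of x^6: (2497/64)x^6 + 4x^5 + (50/3)x^4 + (520/27)x^3 + (410/27)x^2 + (484/81)x + 730/729
image of x^7: -(7169/128)x^7 + (14/3)x^6 + (70/3)x^5 + (910/27)x^4 + (2870/81)x^3 + (1694/81)x^2 + (5110/729)x + 2186/2187
the matrix is upper triangular; its diagonal is (5/2, 1/2, 21/4, -1/8, 209/16, -321/32, 2497/64, -7169/128)
for a triangular matrix the eigenvalues are the diagonal entries, with algebraic multiplicity their repetition count

λ = -7169/128 (multiplicity 1), λ = -321/32 (multiplicity 1), λ = -1/8 (multiplicity 1), λ = 1/2 (multiplicity 1), λ = 5/2 (multiplicity 1), λ = 21/4 (multiplicity 1), λ = 209/16 (multiplicity 1), λ = 2497/64 (multiplicity 1)


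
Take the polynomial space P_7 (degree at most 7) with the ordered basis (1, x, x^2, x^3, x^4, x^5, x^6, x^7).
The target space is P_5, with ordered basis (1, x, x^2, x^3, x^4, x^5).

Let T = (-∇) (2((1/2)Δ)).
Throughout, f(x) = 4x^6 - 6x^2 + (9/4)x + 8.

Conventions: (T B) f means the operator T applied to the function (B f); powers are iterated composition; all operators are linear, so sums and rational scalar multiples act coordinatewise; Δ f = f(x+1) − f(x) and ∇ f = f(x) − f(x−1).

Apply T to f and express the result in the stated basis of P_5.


Δ f = 24x^5 + 60x^4 + 80x^3 + 60x^2 + 12x + 1/4
((1/2)Δ) f = 12x^5 + 30x^4 + 40x^3 + 30x^2 + 6x + 1/8
(2((1/2)Δ)) f = 24x^5 + 60x^4 + 80x^3 + 60x^2 + 12x + 1/4
∇ (2((1/2)Δ)) f = 120x^4 + 120x^2 - 4
(-∇) (2((1/2)Δ)) f = -120x^4 - 120x^2 + 4

the result is g(x) = -120x^4 - 120x^2 + 4


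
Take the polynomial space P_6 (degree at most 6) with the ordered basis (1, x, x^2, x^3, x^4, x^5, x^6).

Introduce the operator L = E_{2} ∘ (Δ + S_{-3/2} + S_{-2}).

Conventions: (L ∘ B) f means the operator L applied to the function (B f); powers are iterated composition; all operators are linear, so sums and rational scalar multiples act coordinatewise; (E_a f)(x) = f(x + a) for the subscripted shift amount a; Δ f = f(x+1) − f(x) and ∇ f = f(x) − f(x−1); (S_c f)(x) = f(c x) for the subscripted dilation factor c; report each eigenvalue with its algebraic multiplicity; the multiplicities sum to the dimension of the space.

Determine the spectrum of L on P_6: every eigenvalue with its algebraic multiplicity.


image of 1: 2
image of x: -(7/2)x - 6
image of x^2: (25/4)x^2 + 27x + 30
image of x^3: -(91/8)x^3 - (261/4)x^2 - (243/2)x - 72
image of x^4: (337/16)x^4 + (345/2)x^3 + (1071/2)x^2 + 750x + 402
image of x^5: -(1267/32)x^5 - (6255/16)x^4 - (6135/4)x^3 - (5955/2)x^2 - (5685/2)x - 1056
image of x^6: (4825/64)x^6 + (14571/16)x^5 + (73575/16)x^4 + (24885/2)x^3 + (76275/4)x^2 + 15741x + 5490
the matrix is upper triangular; its diagonal is (2, -7/2, 25/4, -91/8, 337/16, -1267/32, 4825/64)
for a triangular matrix the eigenvalues are the diagonal entries, with algebraic multiplicity their repetition count

λ = -1267/32 (multiplicity 1), λ = -91/8 (multiplicity 1), λ = -7/2 (multiplicity 1), λ = 2 (multiplicity 1), λ = 25/4 (multiplicity 1), λ = 337/16 (multiplicity 1), λ = 4825/64 (multiplicity 1)


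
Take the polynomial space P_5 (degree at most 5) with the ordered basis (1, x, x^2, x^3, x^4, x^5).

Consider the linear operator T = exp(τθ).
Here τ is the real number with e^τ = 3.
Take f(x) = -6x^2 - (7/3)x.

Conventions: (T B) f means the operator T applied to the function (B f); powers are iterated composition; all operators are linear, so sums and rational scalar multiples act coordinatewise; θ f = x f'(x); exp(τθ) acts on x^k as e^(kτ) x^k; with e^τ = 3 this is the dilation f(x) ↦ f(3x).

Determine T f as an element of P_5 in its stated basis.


exp(τθ) x^k = e^(kτ) x^k; with e^τ = 3 this sends x^k to 3^k x^k
x ↦ 3 x
x^2 ↦ 9 x^2
applying this coordinatewise to f: exp(τθ) f = -54x^2 - 7x

the image equals g(x) = -54x^2 - 7x


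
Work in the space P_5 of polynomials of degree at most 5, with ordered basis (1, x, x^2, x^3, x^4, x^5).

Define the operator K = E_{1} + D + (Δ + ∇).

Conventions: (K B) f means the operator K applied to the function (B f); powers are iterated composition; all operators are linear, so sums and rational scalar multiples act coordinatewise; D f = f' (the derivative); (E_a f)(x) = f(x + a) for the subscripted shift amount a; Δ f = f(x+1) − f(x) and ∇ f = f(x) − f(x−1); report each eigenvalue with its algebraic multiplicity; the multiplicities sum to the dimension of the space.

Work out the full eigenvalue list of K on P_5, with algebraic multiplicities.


λ = 1 (multiplicity 6)

image of 1: 1
image of x: x + 4
image of x^2: x^2 + 8x + 1
image of x^3: x^3 + 12x^2 + 3x + 3
image of x^4: x^4 + 16x^3 + 6x^2 + 12x + 1
image of x^5: x^5 + 20x^4 + 10x^3 + 30x^2 + 5x + 3
the matrix is upper triangular; its diagonal is (1, 1, 1, 1, 1, 1)
for a triangular matrix the eigenvalues are the diagonal entries, with algebraic multiplicity their repetition count


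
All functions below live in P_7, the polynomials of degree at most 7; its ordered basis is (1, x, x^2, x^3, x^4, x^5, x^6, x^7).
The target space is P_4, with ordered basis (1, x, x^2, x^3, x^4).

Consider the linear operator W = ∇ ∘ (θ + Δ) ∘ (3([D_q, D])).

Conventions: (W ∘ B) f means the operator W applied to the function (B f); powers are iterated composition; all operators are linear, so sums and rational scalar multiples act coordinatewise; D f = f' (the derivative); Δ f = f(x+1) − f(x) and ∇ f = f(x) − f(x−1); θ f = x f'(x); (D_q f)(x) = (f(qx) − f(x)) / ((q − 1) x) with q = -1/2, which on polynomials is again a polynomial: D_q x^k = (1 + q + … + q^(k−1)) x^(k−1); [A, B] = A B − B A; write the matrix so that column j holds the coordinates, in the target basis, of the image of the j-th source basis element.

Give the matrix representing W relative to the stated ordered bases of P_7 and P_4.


image of 1: 0
image of x: 0
image of x^2: 0
image of x^3: 0
image of x^4: (27/2)x
image of x^5: (81/8)x^2 - (27/8)x + 27/8
image of x^6: (81/2)x^3 - (243/8)x^2 + (81/2)x - 81/16
image of x^7: (675/16)x^4 - (405/8)x^3 + (675/8)x^2 - (405/16)x + 135/16
each image's coordinates form column j of the matrix

the matrix is [[0, 0, 0, 0, 0, 27/8, -81/16, 135/16]; [0, 0, 0, 0, 27/2, -27/8, 81/2, -405/16]; [0, 0, 0, 0, 0, 81/8, -243/8, 675/8]; [0, 0, 0, 0, 0, 0, 81/2, -405/8]; [0, 0, 0, 0, 0, 0, 0, 675/16]] (rows listed top to bottom)


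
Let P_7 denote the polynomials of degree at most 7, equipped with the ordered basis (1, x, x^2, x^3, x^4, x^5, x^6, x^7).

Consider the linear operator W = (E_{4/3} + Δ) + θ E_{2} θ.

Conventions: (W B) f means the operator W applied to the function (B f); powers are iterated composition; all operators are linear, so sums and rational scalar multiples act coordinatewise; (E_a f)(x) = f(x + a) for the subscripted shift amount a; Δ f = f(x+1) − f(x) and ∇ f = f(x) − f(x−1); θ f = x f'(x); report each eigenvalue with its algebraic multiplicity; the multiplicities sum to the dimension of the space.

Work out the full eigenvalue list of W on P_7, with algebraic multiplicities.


λ = 1 (multiplicity 1), λ = 2 (multiplicity 1), λ = 5 (multiplicity 1), λ = 10 (multiplicity 1), λ = 17 (multiplicity 1), λ = 26 (multiplicity 1), λ = 37 (multiplicity 1), λ = 50 (multiplicity 1)

image of 1: 1
image of x: 2x + 7/3
image of x^2: 5x^2 + (38/3)x + 25/9
image of x^3: 10x^3 + 43x^2 + (133/3)x + 91/27
image of x^4: 17x^4 + (316/3)x^3 + (626/3)x^2 + (3820/27)x + 337/81
image of x^5: 26x^5 + (635/3)x^4 + (5650/9)x^3 + (22510/27)x^2 + (34085/81)x + 1267/243
image of x^6: 37x^6 + 374x^5 + (4445/3)x^4 + (79580/27)x^3 + (79445/27)x^2 + (95846/81)x + 4825/729
image of x^7: 50x^7 + (1813/3)x^6 + (8995/3)x^5 + (214865/27)x^4 + (964355/81)x^3 + (770917/81)x^2 + (2319919/729)x + 18571/2187
the matrix is upper triangular; its diagonal is (1, 2, 5, 10, 17, 26, 37, 50)
for a triangular matrix the eigenvalues are the diagonal entries, with algebraic multiplicity their repetition count


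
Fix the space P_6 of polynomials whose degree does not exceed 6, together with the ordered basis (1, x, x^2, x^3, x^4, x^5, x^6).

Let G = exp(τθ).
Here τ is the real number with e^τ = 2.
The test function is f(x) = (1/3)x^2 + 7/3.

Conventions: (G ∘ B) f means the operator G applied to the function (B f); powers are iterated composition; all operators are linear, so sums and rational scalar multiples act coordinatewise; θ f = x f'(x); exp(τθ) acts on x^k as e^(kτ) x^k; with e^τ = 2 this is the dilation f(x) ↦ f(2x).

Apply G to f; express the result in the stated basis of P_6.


the image equals g(x) = (4/3)x^2 + 7/3

exp(τθ) x^k = e^(kτ) x^k; with e^τ = 2 this sends x^k to 2^k x^k
x^2 ↦ 4 x^2
applying this coordinatewise to f: exp(τθ) f = (4/3)x^2 + 7/3


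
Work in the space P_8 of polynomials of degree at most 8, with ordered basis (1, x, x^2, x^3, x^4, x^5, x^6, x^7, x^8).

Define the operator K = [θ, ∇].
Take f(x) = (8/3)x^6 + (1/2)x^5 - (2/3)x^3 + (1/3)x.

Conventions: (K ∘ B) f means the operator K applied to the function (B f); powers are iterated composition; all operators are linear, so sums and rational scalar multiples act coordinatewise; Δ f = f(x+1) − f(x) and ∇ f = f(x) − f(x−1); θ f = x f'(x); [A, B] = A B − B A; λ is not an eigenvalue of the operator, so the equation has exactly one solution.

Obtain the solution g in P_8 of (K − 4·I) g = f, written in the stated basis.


the result is g(x) = -(2/3)x^6 + (7/8)x^5 - (195/32)x^4 + (1981/96)x^3 - (6441/128)x^2 + (64271/768)x - 214259/3072

write g with unknown coordinates in the stated basis and equate coefficients in (K − 4·I) g = f
solving from the highest basis element down gives g = -(2/3)x^6 + (7/8)x^5 - (195/32)x^4 + (1981/96)x^3 - (6441/128)x^2 + (64271/768)x - 214259/3072
check: K g = 4x^5 - (195/8)x^4 + (655/8)x^3 - (6441/32)x^2 + (21445/64)x - 214259/768
so K g − 4·g = (8/3)x^6 + (1/2)x^5 - (2/3)x^3 + (1/3)x = f ✓


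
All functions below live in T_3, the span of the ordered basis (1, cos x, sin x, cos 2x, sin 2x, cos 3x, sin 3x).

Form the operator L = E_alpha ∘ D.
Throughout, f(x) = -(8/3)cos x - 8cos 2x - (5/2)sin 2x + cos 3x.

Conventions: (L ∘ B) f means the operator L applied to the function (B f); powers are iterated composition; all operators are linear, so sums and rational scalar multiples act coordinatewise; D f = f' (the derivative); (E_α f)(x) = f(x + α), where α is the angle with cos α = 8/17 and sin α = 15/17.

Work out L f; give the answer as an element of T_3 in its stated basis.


the result is g(x) = (40/17)cos x + (64/51)sin x + (4645/289)cos 2x - (1376/289)sin 2x + (1485/4913)cos 3x + (14664/4913)sin 3x

D f = (8/3)sin x - 5cos 2x + 16sin 2x - 3sin 3x
E_alpha D f = (40/17)cos x + (64/51)sin x + (4645/289)cos 2x - (1376/289)sin 2x + (1485/4913)cos 3x + (14664/4913)sin 3x


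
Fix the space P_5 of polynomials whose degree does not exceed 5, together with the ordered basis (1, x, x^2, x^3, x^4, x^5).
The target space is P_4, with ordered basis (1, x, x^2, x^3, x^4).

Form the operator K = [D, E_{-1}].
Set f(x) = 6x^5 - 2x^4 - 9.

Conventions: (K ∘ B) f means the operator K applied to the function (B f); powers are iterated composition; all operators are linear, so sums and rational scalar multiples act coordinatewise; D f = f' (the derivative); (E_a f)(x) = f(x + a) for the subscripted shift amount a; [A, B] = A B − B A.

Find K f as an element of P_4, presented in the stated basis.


E_{-1} f = 6x^5 - 32x^4 + 68x^3 - 72x^2 + 38x - 17
D E_{-1} f = 30x^4 - 128x^3 + 204x^2 - 144x + 38
D f = 30x^4 - 8x^3
E_{-1} D f = 30x^4 - 128x^3 + 204x^2 - 144x + 38
[D, E_{-1}] f = 0

the image equals g(x) = 0


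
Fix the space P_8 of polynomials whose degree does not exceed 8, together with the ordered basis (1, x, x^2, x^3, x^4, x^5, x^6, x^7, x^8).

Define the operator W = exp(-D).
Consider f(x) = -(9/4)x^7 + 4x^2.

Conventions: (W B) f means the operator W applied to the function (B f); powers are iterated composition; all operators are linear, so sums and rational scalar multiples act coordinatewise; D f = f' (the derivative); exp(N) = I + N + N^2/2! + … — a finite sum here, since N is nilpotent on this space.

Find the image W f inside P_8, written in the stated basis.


g(x) = -(9/4)x^7 + (63/4)x^6 - (189/4)x^5 + (315/4)x^4 - (315/4)x^3 + (205/4)x^2 - (95/4)x + 25/4

order-1 term: (63/4)x^6 - 8x
order-2 term: -(189/4)x^5 + 4
order-3 term: (315/4)x^4
order-4 term: -(315/4)x^3
order-5 term: (189/4)x^2
order-6 term: -(63/4)x
order-7 term: 9/4
the series for exp(-D) f terminates at order 7
exp(-D) f = -(9/4)x^7 + (63/4)x^6 - (189/4)x^5 + (315/4)x^4 - (315/4)x^3 + (205/4)x^2 - (95/4)x + 25/4


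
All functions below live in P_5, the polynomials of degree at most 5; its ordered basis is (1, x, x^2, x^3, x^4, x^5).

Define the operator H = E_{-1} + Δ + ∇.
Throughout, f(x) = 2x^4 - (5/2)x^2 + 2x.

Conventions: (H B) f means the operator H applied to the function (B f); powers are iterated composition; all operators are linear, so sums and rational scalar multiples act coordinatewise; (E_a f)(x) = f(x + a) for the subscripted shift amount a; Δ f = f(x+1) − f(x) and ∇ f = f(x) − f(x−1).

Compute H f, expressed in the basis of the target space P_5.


the image equals g(x) = 2x^4 + 8x^3 + (19/2)x^2 + 5x + 3/2

E_{-1} f = 2x^4 - 8x^3 + (19/2)x^2 - x - 5/2
Δ f = 8x^3 + 12x^2 + 3x + 3/2
∇ f = 8x^3 - 12x^2 + 3x + 5/2
(E_{-1} + Δ + ∇) f = 2x^4 + 8x^3 + (19/2)x^2 + 5x + 3/2


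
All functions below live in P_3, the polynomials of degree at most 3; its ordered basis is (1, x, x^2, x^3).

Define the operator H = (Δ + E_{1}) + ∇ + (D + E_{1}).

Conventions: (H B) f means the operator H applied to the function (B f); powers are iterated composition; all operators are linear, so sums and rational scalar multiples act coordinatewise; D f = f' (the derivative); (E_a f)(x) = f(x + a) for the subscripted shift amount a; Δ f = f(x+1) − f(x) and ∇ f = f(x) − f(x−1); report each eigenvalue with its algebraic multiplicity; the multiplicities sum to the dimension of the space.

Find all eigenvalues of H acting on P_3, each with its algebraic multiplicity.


λ = 2 (multiplicity 4)

image of 1: 2
image of x: 2x + 5
image of x^2: 2x^2 + 10x + 2
image of x^3: 2x^3 + 15x^2 + 6x + 4
the matrix is upper triangular; its diagonal is (2, 2, 2, 2)
for a triangular matrix the eigenvalues are the diagonal entries, with algebraic multiplicity their repetition count


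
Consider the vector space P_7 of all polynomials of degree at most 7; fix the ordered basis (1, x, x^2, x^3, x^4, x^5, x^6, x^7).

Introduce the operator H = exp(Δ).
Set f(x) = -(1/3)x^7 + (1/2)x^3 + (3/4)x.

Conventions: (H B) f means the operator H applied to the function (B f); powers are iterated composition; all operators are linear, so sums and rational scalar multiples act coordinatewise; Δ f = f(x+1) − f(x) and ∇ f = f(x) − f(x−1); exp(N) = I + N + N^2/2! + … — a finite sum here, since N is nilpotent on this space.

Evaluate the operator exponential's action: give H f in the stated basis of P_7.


order-1 term: -(7/3)x^6 - 7x^5 - (35/3)x^4 - (35/3)x^3 - (11/2)x^2 - (5/6)x + 11/12
order-2 term: -7x^5 - 35x^4 - (245/3)x^3 - 105x^2 - (425/6)x - 39/2
order-3 term: -(35/3)x^4 - 70x^3 - 175x^2 - 210x - 599/6
order-4 term: -(35/3)x^3 - 70x^2 - (455/3)x - 350/3
order-5 term: -7x^2 - 35x - 140/3
order-6 term: -(7/3)x - 7
order-7 term: -1/3
the series for exp(Δ) f terminates at order 7
exp(Δ) f = -(1/3)x^7 - (7/3)x^6 - 14x^5 - (175/3)x^4 - (349/2)x^3 - (725/2)x^2 - (5639/12)x - 3469/12

g(x) = -(1/3)x^7 - (7/3)x^6 - 14x^5 - (175/3)x^4 - (349/2)x^3 - (725/2)x^2 - (5639/12)x - 3469/12


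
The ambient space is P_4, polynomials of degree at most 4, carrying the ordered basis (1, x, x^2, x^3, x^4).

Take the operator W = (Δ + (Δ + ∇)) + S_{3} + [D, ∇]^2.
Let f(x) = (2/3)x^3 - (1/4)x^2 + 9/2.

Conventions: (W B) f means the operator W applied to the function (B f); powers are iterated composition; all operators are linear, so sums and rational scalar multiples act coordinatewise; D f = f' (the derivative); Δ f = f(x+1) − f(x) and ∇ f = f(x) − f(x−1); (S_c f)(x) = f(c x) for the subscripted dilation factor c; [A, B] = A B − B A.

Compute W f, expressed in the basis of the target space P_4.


g(x) = 18x^3 + (15/4)x^2 + (1/2)x + 25/4

Δ f = 2x^2 + (3/2)x + 5/12
Δ f = 2x^2 + (3/2)x + 5/12
∇ f = 2x^2 - (5/2)x + 11/12
(Δ + ∇) f = 4x^2 - x + 4/3
(Δ + (Δ + ∇)) f = 6x^2 + (1/2)x + 7/4
S_{3} f = 18x^3 - (9/4)x^2 + 9/2
∇ f = 2x^2 - (5/2)x + 11/12
D ∇ f = 4x - 5/2
D f = 2x^2 - (1/2)x
∇ D f = 4x - 5/2
[D, ∇] f = 0
∇ [D, ∇] f = 0
D ∇ [D, ∇] f = 0
D [D, ∇] f = 0
∇ D [D, ∇] f = 0
[D, ∇] [D, ∇] f = 0
((Δ + (Δ + ∇)) + S_{3} + [D, ∇]^2) f = 18x^3 + (15/4)x^2 + (1/2)x + 25/4


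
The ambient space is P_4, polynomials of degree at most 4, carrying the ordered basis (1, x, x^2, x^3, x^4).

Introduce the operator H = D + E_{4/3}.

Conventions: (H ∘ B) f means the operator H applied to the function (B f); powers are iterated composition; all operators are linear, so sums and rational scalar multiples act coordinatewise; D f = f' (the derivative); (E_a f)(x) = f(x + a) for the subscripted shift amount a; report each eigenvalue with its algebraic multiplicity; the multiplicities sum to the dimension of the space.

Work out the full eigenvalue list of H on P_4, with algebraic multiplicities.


image of 1: 1
image of x: x + 7/3
image of x^2: x^2 + (14/3)x + 16/9
image of x^3: x^3 + 7x^2 + (16/3)x + 64/27
image of x^4: x^4 + (28/3)x^3 + (32/3)x^2 + (256/27)x + 256/81
the matrix is upper triangular; its diagonal is (1, 1, 1, 1, 1)
for a triangular matrix the eigenvalues are the diagonal entries, with algebraic multiplicity their repetition count

λ = 1 (multiplicity 5)


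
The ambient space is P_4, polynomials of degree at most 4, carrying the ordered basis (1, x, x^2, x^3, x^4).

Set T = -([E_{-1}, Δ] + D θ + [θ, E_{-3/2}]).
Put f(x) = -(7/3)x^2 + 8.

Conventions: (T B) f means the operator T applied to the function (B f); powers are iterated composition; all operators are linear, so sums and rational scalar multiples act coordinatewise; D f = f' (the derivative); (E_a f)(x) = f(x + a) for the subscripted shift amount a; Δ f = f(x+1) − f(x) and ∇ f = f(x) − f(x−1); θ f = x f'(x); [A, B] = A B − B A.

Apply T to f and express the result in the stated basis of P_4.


the result is g(x) = (49/3)x - 21/2

Δ f = -(14/3)x - 7/3
E_{-1} Δ f = -(14/3)x + 7/3
E_{-1} f = -(7/3)x^2 + (14/3)x + 17/3
Δ E_{-1} f = -(14/3)x + 7/3
[E_{-1}, Δ] f = 0
θ f = -(14/3)x^2
D θ f = -(28/3)x
E_{-3/2} f = -(7/3)x^2 + 7x + 11/4
θ E_{-3/2} f = -(14/3)x^2 + 7x
θ f = -(14/3)x^2
E_{-3/2} θ f = -(14/3)x^2 + 14x - 21/2
[θ, E_{-3/2}] f = -7x + 21/2
([E_{-1}, Δ] + D θ + [θ, E_{-3/2}]) f = -(49/3)x + 21/2
(-([E_{-1}, Δ] + D θ + [θ, E_{-3/2}])) f = (49/3)x - 21/2


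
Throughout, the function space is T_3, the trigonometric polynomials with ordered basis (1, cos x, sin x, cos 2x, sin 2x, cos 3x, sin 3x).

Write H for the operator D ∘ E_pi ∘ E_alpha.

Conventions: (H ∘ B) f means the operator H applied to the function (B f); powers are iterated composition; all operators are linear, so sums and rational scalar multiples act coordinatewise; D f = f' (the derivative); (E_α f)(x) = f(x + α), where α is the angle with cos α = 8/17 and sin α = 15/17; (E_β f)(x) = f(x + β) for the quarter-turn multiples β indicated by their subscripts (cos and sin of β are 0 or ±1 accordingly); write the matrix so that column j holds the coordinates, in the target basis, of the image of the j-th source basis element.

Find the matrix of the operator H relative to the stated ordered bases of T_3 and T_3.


image of 1: 0
image of cos x: (15/17)cos x + (8/17)sin x
image of sin x: -(8/17)cos x + (15/17)sin x
image of cos 2x: -(480/289)cos 2x + (322/289)sin 2x
image of sin 2x: -(322/289)cos 2x - (480/289)sin 2x
image of cos 3x: -(1485/4913)cos 3x - (14664/4913)sin 3x
image of sin 3x: (14664/4913)cos 3x - (1485/4913)sin 3x
each image's coordinates form column j of the matrix

the matrix is [[0, 0, 0, 0, 0, 0, 0]; [0, 15/17, -8/17, 0, 0, 0, 0]; [0, 8/17, 15/17, 0, 0, 0, 0]; [0, 0, 0, -480/289, -322/289, 0, 0]; [0, 0, 0, 322/289, -480/289, 0, 0]; [0, 0, 0, 0, 0, -1485/4913, 14664/4913]; [0, 0, 0, 0, 0, -14664/4913, -1485/4913]] (rows listed top to bottom)


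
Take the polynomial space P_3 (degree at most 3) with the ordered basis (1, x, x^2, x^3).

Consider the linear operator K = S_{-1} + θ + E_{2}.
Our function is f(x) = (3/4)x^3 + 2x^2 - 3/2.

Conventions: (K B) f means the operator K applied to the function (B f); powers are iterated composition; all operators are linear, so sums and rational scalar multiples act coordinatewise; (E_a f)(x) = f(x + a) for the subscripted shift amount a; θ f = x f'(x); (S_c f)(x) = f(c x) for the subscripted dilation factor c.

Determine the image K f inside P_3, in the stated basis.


S_{-1} f = -(3/4)x^3 + 2x^2 - 3/2
θ f = (9/4)x^3 + 4x^2
E_{2} f = (3/4)x^3 + (13/2)x^2 + 17x + 25/2
(S_{-1} + θ + E_{2}) f = (9/4)x^3 + (25/2)x^2 + 17x + 11

g(x) = (9/4)x^3 + (25/2)x^2 + 17x + 11


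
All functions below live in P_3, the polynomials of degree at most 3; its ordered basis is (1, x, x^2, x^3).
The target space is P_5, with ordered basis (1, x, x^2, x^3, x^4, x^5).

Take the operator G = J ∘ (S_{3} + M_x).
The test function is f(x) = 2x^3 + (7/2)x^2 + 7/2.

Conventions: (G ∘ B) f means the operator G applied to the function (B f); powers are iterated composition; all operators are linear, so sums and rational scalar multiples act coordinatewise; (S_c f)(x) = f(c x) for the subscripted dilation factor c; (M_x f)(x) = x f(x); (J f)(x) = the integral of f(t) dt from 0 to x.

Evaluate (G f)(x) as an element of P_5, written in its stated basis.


the result is g(x) = (2/5)x^5 + (115/8)x^4 + (21/2)x^3 + (7/4)x^2 + (7/2)x

S_{3} f = 54x^3 + (63/2)x^2 + 7/2
M_x f = 2x^4 + (7/2)x^3 + (7/2)x
(S_{3} + M_x) f = 2x^4 + (115/2)x^3 + (63/2)x^2 + (7/2)x + 7/2
J (S_{3} + M_x) f = (2/5)x^5 + (115/8)x^4 + (21/2)x^3 + (7/4)x^2 + (7/2)x


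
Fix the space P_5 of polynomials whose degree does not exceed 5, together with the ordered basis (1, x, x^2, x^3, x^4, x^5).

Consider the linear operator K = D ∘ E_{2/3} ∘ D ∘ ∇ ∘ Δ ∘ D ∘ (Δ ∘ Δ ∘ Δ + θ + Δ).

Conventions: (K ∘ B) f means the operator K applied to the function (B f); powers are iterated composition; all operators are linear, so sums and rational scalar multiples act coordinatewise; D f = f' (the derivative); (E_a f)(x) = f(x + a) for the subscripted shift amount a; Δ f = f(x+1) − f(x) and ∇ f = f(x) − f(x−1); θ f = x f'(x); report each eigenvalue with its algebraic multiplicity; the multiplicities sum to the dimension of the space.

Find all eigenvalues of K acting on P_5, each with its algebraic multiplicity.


λ = 0 (multiplicity 6)

image of 1: 0
image of x: 0
image of x^2: 0
image of x^3: 0
image of x^4: 0
image of x^5: 600
the matrix is upper triangular; its diagonal is (0, 0, 0, 0, 0, 0)
for a triangular matrix the eigenvalues are the diagonal entries, with algebraic multiplicity their repetition count


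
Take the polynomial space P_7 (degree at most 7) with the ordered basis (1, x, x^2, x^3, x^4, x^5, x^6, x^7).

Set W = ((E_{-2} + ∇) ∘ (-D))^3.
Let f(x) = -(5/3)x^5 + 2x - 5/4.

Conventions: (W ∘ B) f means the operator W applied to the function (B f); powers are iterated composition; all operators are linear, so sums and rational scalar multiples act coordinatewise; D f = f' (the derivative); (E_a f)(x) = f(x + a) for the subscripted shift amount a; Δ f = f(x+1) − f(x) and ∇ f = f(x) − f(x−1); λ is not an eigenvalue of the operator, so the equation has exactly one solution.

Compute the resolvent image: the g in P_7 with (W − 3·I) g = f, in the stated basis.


write g with unknown coordinates in the stated basis and equate coefficients in (W − 3·I) g = f
solving from the highest basis element down gives g = (5/9)x^5 - (100/9)x^2 + 66x - 665/4
check: W g = -(100/3)x^2 + 200x - 500
so W g − 3·g = -(5/3)x^5 + 2x - 5/4 = f ✓

the image equals g(x) = (5/9)x^5 - (100/9)x^2 + 66x - 665/4


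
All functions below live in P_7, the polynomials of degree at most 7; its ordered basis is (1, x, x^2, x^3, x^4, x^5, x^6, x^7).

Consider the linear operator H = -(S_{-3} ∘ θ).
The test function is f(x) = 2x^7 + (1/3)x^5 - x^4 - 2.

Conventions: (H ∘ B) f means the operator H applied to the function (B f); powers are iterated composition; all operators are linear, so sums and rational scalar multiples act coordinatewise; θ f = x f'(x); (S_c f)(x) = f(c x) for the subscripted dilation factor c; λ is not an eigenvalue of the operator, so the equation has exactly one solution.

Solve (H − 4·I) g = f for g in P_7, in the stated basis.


the image equals g(x) = (2/15305)x^7 + (1/3633)x^5 + (1/328)x^4 + 1/2

write g with unknown coordinates in the stated basis and equate coefficients in (H − 4·I) g = f
solving from the highest basis element down gives g = (2/15305)x^7 + (1/3633)x^5 + (1/328)x^4 + 1/2
check: H g = (30618/15305)x^7 + (405/1211)x^5 - (81/82)x^4
so H g − 4·g = 2x^7 + (1/3)x^5 - x^4 - 2 = f ✓
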